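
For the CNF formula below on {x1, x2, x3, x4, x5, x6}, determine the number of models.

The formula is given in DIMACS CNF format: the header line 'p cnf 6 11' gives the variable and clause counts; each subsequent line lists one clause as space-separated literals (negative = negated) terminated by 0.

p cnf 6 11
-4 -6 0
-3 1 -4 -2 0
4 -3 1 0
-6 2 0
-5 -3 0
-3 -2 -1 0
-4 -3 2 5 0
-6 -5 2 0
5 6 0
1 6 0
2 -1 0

There are 2^6 = 64 truth assignments over (x1, x2, x3, x4, x5, x6).
Split on x5. With x5 = True, the clauses containing x5 are satisfied and ¬x5 drops from the rest; 4 of the 2^5 = 32 assignments to the other variables satisfy what remains.
With x5 = False, by the same count on the reduced clause set, 2 assignments work.
Total: 4 + 2 = 6.

6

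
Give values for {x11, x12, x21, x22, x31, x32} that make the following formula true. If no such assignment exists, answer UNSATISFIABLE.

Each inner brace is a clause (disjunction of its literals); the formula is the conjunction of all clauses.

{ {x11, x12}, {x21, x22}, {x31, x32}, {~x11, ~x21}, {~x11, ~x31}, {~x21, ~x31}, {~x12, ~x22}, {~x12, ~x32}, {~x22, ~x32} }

UNSATISFIABLE

Branch on x11: set x11 = 1.
From the singleton clause (~x21), x21 = 0.
From the singleton clause (x22), x22 = 1.
From the singleton clause (~x31), x31 = 0.
From the singleton clause (x32), x32 = 1.
Now (~x32) is unsatisfied and unit — conflict.
That branch fails; take x11 = 0 instead.
From the singleton clause (x12), x12 = 1.
From the singleton clause (~x22), x22 = 0.
From the singleton clause (x21), x21 = 1.
From the singleton clause (~x31), x31 = 0.
From the singleton clause (x32), x32 = 1.
Now (~x32) is unsatisfied and unit — conflict.
Either choice for x11 ends in contradiction.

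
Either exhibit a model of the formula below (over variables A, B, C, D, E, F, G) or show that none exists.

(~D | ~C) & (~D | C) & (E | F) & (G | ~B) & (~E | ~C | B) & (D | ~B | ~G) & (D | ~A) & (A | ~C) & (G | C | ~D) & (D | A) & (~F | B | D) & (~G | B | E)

Try D = 0.
Unit clause (~A) forces A = 0.
That conflicts with the unit clause (A).
That branch fails; take D = 1 instead.
Unit clause (~C) forces C = 0.
That conflicts with the unit clause (C).
Both values of D lead to a conflict.

UNSATISFIABLE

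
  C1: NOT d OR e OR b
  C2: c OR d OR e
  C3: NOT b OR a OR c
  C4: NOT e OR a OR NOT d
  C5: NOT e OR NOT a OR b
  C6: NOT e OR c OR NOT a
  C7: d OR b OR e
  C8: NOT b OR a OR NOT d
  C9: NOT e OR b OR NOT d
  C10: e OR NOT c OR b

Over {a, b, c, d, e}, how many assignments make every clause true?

9

There are 2^5 = 32 truth assignments over (a, b, c, d, e).
Split on b. With b = true, the clauses containing b are satisfied and NOT b drops from the rest; 7 of the 2^4 = 16 assignments to the other variables satisfy what remains.
With b = false, by the same count on the reduced clause set, 2 assignments work.
Total: 7 + 2 = 9.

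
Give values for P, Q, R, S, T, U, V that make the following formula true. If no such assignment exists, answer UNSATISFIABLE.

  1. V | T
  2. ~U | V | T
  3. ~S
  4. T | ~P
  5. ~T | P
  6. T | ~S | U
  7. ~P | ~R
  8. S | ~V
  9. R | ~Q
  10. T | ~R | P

(~S) alone gives S = 0.
(~V) alone gives V = 0.
(T) alone gives T = 1.
(P) alone gives P = 1.
(~R) alone gives R = 0.
(~Q) alone gives Q = 0.
Every clause is now satisfied; U is unconstrained.

P=1, Q=0, R=0, S=0, T=1, U=1, V=0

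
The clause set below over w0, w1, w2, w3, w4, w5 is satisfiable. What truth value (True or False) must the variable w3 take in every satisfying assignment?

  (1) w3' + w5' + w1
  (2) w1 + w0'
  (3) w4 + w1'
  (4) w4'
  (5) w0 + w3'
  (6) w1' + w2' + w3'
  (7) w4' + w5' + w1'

Suppose w3 = 1.
The clause (w4') is unit, so w4 = 0.
The clause (w1') is unit, so w1 = 0.
The clause (w5') is unit, so w5 = 0.
The clause (w0') is unit, so w0 = 0.
Now (w0) is unsatisfied and unit — conflict.
So every satisfying assignment has w3 = False.

False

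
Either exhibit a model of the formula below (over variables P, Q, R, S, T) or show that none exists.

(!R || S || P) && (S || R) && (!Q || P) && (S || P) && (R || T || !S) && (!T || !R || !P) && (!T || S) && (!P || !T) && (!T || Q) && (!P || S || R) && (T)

UNSATISFIABLE

Unit clause (T) forces T = true.
Unit clause (S) forces S = true.
Unit clause (!P) forces P = false.
Unit clause (!Q) forces Q = false.
Now (Q) is unsatisfied and unit — conflict.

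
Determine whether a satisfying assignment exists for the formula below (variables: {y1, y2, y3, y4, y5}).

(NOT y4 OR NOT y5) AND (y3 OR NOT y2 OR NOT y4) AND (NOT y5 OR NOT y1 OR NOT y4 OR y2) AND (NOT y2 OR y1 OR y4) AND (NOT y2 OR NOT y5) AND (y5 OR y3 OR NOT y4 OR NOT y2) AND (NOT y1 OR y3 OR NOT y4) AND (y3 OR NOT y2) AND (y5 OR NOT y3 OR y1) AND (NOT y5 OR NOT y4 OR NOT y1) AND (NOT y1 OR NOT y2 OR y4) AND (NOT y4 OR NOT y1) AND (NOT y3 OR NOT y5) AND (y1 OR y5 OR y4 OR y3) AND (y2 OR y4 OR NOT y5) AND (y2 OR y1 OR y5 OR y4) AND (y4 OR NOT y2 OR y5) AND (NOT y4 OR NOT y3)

Try y4 = false.
Try y2 = false.
From the singleton clause (NOT y5), y5 = false.
From the singleton clause (y1), y1 = true.
All clauses hold; y3 can take either value.
A satisfying assignment: y1: true, y2: false, y3: true, y4: false, y5: false.

Satisfiable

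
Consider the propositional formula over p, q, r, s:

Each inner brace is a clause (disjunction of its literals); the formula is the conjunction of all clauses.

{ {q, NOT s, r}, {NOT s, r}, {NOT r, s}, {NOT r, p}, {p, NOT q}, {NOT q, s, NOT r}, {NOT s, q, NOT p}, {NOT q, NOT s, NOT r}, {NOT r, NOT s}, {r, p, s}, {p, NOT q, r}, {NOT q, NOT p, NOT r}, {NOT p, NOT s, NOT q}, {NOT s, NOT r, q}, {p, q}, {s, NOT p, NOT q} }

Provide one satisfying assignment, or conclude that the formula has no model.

Suppose s = false.
From the singleton clause (NOT r), r = false.
From the singleton clause (p), p = true.
From the singleton clause (NOT q), q = false.
All clauses are satisfied.

p ↦ true,  q ↦ false,  r ↦ false,  s ↦ false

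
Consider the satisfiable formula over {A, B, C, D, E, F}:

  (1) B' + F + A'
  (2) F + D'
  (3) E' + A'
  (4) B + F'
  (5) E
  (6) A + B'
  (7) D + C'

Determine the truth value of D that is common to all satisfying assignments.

Suppose D = 1.
(F) alone gives F = 1.
(B) alone gives B = 1.
(E) alone gives E = 1.
(A') alone gives A = 0.
That conflicts with the unit clause (A).
So every satisfying assignment has D = False.

False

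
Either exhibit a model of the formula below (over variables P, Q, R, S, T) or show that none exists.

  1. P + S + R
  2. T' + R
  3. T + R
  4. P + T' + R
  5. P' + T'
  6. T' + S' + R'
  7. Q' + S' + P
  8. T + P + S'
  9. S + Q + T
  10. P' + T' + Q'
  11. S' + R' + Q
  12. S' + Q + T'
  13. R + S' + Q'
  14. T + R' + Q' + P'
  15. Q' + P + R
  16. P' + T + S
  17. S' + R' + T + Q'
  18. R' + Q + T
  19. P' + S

P=0; Q=1; R=1; S=0; T=0

Suppose T = 0.
Unit clause (R) forces R = 1.
Unit clause (Q) forces Q = 1.
Unit clause (P') forces P = 0.
Unit clause (S') forces S = 0.
This assignment satisfies each clause.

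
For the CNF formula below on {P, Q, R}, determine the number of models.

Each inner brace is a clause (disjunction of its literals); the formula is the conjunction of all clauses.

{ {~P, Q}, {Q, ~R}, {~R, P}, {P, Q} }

There are 2^3 = 8 truth assignments over (P, Q, R).
Split on R. With R = 1, the clauses containing R are satisfied and ~R drops from the rest; 1 of the 2^2 = 4 assignments to the other variables satisfy what remains.
With R = 0, by the same count on the reduced clause set, 2 assignments work.
Total: 1 + 2 = 3.

3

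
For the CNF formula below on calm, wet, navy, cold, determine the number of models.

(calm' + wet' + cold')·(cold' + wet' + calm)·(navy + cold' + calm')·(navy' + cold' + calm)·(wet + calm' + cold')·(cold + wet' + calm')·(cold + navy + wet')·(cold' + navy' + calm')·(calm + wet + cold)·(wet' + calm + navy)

4

There are 2^4 = 16 truth assignments over (calm, wet, navy, cold).
Check each against the 10 clauses (columns in the order calm, wet, navy, cold):
  F F F F  ✗ fails (calm + wet + cold)
  F F F T  ✓ satisfies all
  F F T F  ✗ fails (calm + wet + cold)
  F F T T  ✗ fails (navy' + cold' + calm)
  F T F F  ✗ fails (cold + navy + wet')
  F T F T  ✗ fails (cold' + wet' + calm)
  F T T F  ✓ satisfies all
  F T T T  ✗ fails (cold' + wet' + calm)
  T F F F  ✓ satisfies all
  T F F T  ✗ fails (navy + cold' + calm')
  T F T F  ✓ satisfies all
  T F T T  ✗ fails (wet + calm' + cold')
  T T F F  ✗ fails (cold + wet' + calm')
  T T F T  ✗ fails (calm' + wet' + cold')
  T T T F  ✗ fails (cold + wet' + calm')
  T T T T  ✗ fails (calm' + wet' + cold')
4 of the 16 rows are models.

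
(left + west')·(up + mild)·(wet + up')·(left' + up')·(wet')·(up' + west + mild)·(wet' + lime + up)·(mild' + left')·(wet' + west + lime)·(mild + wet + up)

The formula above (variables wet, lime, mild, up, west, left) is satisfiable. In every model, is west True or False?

Suppose west = 1.
Unit clause (left) forces left = 1.
Unit clause (up') forces up = 0.
Unit clause (mild) forces mild = 1.
But (mild') is also a unit clause — contradiction.
So every satisfying assignment has west = False.

False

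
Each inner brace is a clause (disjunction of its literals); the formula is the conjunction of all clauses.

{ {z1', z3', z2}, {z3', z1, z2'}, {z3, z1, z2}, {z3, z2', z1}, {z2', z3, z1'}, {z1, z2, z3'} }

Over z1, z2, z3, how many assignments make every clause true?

2

There are 2^3 = 8 truth assignments over (z1, z2, z3).
Split on z2. With z2 = 1, the clauses containing z2 are satisfied and z2' drops from the rest; 1 of the 2^2 = 4 assignments to the other variables satisfy what remains.
With z2 = 0, by the same count on the reduced clause set, 1 assignment works.
(One model: z1=T, z2=F, z3=F.)
Total: 1 + 1 = 2.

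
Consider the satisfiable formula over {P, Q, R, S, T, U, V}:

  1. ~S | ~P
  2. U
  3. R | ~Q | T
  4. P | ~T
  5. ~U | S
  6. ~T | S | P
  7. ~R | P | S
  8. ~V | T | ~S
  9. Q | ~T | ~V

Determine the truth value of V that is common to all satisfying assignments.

Suppose V = 1.
From the singleton clause (U), U = 1.
From the singleton clause (S), S = 1.
From the singleton clause (~P), P = 0.
From the singleton clause (~T), T = 0.
That conflicts with the unit clause (T).
So every satisfying assignment has V = False.

False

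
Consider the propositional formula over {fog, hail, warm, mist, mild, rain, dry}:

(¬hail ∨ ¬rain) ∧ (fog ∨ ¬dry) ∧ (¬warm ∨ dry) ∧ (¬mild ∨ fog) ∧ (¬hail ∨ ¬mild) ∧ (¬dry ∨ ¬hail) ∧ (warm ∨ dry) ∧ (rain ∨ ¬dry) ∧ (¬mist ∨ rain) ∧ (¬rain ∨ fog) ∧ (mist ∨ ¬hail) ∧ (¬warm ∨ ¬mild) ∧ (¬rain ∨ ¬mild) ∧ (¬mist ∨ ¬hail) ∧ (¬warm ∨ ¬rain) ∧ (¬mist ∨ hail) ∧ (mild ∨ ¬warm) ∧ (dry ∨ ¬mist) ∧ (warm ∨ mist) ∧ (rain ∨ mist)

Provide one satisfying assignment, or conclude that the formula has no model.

UNSATISFIABLE

Try hail = False.
(¬mist) alone gives mist = False.
(warm) alone gives warm = True.
(dry) alone gives dry = True.
(fog) alone gives fog = True.
(rain) alone gives rain = True.
That conflicts with the unit clause (¬rain).
That branch fails; take hail = True instead.
(¬rain) alone gives rain = False.
(¬mild) alone gives mild = False.
(¬dry) alone gives dry = False.
(¬warm) alone gives warm = False.
That conflicts with the unit clause (warm).
Either choice for hail ends in contradiction.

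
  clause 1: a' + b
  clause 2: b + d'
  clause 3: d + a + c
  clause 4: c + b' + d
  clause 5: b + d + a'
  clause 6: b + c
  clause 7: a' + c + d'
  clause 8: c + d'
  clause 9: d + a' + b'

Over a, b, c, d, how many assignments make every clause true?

4

There are 2^4 = 16 truth assignments over (a, b, c, d).
Check each against the 9 clauses (columns in the order a, b, c, d):
  F F F F  ✗ fails (d + a + c)
  F F F T  ✗ fails (b + d')
  F F T F  ✓ satisfies all
  F F T T  ✗ fails (b + d')
  F T F F  ✗ fails (d + a + c)
  F T F T  ✗ fails (c + d')
  F T T F  ✓ satisfies all
  F T T T  ✓ satisfies all
  T F F F  ✗ fails (a' + b)
  T F F T  ✗ fails (a' + b)
  T F T F  ✗ fails (a' + b)
  T F T T  ✗ fails (a' + b)
  T T F F  ✗ fails (c + b' + d)
  T T F T  ✗ fails (a' + c + d')
  T T T F  ✗ fails (d + a' + b')
  T T T T  ✓ satisfies all
4 of the 16 rows are models.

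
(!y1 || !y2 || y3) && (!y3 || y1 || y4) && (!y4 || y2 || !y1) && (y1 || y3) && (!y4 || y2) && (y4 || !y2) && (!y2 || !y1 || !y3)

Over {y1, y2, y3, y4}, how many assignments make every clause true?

3

There are 2^4 = 16 truth assignments over (y1, y2, y3, y4).
Check each against the 7 clauses (columns in the order y1, y2, y3, y4):
  F F F F  ✗ fails (y1 || y3)
  F F F T  ✗ fails (y1 || y3)
  F F T F  ✗ fails (!y3 || y1 || y4)
  F F T T  ✗ fails (!y4 || y2)
  F T F F  ✗ fails (y1 || y3)
  F T F T  ✗ fails (y1 || y3)
  F T T F  ✗ fails (!y3 || y1 || y4)
  F T T T  ✓ satisfies all
  T F F F  ✓ satisfies all
  T F F T  ✗ fails (!y4 || y2 || !y1)
  T F T F  ✓ satisfies all
  T F T T  ✗ fails (!y4 || y2 || !y1)
  T T F F  ✗ fails (!y1 || !y2 || y3)
  T T F T  ✗ fails (!y1 || !y2 || y3)
  T T T F  ✗ fails (y4 || !y2)
  T T T T  ✗ fails (!y2 || !y1 || !y3)
3 of the 16 rows are models.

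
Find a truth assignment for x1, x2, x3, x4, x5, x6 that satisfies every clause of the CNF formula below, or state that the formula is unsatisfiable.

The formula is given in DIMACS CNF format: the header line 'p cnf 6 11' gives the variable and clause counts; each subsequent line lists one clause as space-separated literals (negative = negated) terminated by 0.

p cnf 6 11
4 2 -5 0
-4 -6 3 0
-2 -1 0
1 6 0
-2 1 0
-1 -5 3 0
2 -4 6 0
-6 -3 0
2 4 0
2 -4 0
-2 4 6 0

UNSATISFIABLE

Try x2 = False.
Unit clause (x4) forces x4 = True.
Now (¬x4) is unsatisfied and unit — conflict.
Backtrack on x2: now try x2 = True.
Unit clause (¬x1) forces x1 = False.
Now (x1) is unsatisfied and unit — conflict.
Both values of x2 lead to a conflict.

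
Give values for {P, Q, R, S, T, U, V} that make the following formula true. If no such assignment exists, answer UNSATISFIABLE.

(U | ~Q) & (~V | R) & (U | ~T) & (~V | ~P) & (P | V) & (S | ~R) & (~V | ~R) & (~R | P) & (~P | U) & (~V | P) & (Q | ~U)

P: 1, Q: 1, R: 0, S: 0, T: 0, U: 1, V: 0

Branch on U: set U = 1.
The clause (Q) is unit, so Q = 1.
Branch on V: set V = 0.
The clause (P) is unit, so P = 1.
Branch on S: set S = 0.
The clause (~R) is unit, so R = 0.
Every clause is now satisfied; T is unconstrained.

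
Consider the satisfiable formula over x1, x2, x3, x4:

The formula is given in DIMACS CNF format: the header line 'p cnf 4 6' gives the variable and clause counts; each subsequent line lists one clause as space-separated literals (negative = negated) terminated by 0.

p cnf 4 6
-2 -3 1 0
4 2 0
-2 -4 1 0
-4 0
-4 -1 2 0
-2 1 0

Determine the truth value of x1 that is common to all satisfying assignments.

Suppose x1 = False.
(¬x4) alone gives x4 = False.
(x2) alone gives x2 = True.
Now (¬x2) is unsatisfied and unit — conflict.
So every satisfying assignment has x1 = True.

True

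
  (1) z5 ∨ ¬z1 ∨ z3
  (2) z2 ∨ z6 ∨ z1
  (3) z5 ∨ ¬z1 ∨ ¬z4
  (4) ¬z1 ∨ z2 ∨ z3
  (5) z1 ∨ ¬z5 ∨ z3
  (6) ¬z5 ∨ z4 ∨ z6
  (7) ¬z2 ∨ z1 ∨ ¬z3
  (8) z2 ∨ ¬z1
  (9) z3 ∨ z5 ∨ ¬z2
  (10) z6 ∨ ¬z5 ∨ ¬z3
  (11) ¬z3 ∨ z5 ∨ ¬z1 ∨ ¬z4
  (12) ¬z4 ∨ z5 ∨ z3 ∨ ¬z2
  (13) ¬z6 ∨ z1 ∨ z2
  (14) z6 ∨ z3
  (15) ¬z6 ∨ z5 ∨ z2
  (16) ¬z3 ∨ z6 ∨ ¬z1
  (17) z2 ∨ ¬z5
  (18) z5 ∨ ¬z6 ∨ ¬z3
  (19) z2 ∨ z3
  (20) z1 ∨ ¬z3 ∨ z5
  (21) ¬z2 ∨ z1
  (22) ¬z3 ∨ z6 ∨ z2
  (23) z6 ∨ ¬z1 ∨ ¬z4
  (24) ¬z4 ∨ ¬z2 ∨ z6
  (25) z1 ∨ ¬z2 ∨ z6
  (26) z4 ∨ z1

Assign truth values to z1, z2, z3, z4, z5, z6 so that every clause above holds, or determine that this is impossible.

z1 ↦ True,  z2 ↦ True,  z3 ↦ True,  z4 ↦ True,  z5 ↦ True,  z6 ↦ True

Branch on z2: set z2 = True.
(z1) alone gives z1 = True.
Branch on z5: set z5 = True.
Branch on z4: set z4 = True.
(z6) alone gives z6 = True.
No clause remains; z3 is free.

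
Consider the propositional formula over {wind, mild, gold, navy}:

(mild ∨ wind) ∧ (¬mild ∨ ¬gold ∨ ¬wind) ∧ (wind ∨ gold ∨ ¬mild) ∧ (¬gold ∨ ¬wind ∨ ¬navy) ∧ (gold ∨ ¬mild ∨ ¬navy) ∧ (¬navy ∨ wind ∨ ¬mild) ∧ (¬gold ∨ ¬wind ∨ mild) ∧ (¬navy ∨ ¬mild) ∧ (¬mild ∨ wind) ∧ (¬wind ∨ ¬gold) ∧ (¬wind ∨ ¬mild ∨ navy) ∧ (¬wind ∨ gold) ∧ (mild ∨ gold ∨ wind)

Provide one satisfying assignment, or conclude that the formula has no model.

Case mild = True:
Unit clause (¬navy) forces navy = False.
Unit clause (wind) forces wind = True.
That conflicts with the unit clause (¬wind).
So mild must be the other value — set mild = False.
Unit clause (wind) forces wind = True.
Unit clause (¬gold) forces gold = False.
That conflicts with the unit clause (gold).
Either choice for mild ends in contradiction.

UNSATISFIABLE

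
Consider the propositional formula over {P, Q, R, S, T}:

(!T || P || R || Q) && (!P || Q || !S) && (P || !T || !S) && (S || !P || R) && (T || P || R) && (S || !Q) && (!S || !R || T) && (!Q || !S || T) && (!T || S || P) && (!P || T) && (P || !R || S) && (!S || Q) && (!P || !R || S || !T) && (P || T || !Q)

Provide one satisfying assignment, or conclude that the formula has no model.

P=true,  Q=true,  R=false,  S=true,  T=true

Try S = true.
(Q) alone gives Q = true.
(T) alone gives T = true.
(P) alone gives P = true.
All clauses hold; R can take either value.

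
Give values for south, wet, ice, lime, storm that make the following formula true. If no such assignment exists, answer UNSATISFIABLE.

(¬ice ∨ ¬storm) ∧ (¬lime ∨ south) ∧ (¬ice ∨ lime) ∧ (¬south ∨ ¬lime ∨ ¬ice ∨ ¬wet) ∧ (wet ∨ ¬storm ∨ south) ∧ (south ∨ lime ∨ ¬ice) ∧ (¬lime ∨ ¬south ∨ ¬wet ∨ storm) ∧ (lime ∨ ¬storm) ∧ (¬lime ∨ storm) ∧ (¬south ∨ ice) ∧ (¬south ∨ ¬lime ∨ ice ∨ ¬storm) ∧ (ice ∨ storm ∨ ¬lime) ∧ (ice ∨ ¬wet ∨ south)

Suppose ice = False.
Unit clause (¬south) forces south = False.
Unit clause (¬lime) forces lime = False.
Unit clause (¬storm) forces storm = False.
Unit clause (¬wet) forces wet = False.
This assignment satisfies each clause.

south: False,  wet: False,  ice: False,  lime: False,  storm: False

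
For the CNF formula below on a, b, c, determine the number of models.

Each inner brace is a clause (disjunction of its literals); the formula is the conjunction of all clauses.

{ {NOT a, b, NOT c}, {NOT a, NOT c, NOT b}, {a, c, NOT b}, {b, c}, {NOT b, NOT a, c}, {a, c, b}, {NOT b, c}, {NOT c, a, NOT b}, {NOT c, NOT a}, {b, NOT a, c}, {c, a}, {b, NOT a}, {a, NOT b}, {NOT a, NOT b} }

There are 2^3 = 8 truth assignments over (a, b, c).
Split on a. With a = true, the clauses containing a are satisfied and NOT a drops from the rest; 0 of the 2^2 = 4 assignments to the other variables satisfy what remains.
With a = false, by the same count on the reduced clause set, 1 assignment works.
Total: 0 + 1 = 1.

1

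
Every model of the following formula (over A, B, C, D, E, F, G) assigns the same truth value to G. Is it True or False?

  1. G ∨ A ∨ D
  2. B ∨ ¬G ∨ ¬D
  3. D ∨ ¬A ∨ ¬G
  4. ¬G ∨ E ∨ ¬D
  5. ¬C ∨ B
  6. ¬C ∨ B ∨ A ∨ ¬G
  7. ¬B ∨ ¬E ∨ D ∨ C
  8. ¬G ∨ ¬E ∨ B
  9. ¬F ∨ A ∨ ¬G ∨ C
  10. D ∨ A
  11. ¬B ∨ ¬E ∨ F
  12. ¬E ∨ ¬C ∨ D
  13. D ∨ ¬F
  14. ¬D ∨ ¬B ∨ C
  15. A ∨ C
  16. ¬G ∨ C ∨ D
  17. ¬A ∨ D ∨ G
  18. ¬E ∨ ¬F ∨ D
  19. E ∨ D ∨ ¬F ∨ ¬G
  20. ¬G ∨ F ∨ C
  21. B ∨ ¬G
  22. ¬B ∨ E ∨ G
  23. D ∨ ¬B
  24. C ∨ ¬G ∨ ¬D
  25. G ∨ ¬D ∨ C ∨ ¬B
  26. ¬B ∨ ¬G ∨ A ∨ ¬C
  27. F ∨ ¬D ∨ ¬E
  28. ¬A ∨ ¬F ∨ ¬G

False

Suppose G = True.
The clause (B) is unit, so B = True.
The clause (D) is unit, so D = True.
The clause (E) is unit, so E = True.
The clause (F) is unit, so F = True.
The clause (C) is unit, so C = True.
The clause (A) is unit, so A = True.
That conflicts with the unit clause (¬A).
So every satisfying assignment has G = False.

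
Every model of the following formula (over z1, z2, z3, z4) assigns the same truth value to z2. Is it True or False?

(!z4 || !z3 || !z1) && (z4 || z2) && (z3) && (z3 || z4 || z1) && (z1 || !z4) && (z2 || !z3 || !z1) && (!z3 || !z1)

True

Suppose z2 = false.
The clause (z4) is unit, so z4 = true.
The clause (z3) is unit, so z3 = true.
The clause (!z1) is unit, so z1 = false.
But (z1) is also a unit clause — contradiction.
So every satisfying assignment has z2 = True.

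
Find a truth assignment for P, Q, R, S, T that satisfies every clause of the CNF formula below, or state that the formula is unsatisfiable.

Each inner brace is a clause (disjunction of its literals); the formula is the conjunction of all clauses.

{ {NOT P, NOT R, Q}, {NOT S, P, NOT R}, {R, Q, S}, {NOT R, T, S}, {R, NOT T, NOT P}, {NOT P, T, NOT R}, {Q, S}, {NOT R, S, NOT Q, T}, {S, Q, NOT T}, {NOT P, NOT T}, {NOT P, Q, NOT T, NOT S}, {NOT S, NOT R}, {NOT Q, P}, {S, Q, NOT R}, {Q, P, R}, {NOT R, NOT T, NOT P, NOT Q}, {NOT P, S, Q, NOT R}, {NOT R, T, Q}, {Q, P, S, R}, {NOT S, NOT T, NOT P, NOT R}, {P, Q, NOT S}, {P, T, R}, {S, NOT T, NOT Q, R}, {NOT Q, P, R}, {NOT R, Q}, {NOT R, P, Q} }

Suppose Q = true.
(P) alone gives P = true.
(NOT T) alone gives T = false.
(NOT R) alone gives R = false.
All clauses hold; S can take either value.

P=true; Q=true; R=false; S=true; T=false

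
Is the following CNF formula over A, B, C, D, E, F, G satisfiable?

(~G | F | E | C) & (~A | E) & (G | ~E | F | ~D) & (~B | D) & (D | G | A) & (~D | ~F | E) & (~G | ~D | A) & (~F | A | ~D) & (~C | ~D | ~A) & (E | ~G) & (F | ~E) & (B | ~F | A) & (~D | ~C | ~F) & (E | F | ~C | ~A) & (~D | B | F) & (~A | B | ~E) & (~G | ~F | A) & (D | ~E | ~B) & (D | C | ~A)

Branch on A: set A = 0.
Branch on B: set B = 1.
(D) alone gives D = 1.
(~G) alone gives G = 0.
(~F) alone gives F = 0.
(~E) alone gives E = 0.
No clause remains; C is free.
A satisfying assignment: A ↦ 0, B ↦ 1, C ↦ 0, D ↦ 1, E ↦ 0, F ↦ 0, G ↦ 0.

Yes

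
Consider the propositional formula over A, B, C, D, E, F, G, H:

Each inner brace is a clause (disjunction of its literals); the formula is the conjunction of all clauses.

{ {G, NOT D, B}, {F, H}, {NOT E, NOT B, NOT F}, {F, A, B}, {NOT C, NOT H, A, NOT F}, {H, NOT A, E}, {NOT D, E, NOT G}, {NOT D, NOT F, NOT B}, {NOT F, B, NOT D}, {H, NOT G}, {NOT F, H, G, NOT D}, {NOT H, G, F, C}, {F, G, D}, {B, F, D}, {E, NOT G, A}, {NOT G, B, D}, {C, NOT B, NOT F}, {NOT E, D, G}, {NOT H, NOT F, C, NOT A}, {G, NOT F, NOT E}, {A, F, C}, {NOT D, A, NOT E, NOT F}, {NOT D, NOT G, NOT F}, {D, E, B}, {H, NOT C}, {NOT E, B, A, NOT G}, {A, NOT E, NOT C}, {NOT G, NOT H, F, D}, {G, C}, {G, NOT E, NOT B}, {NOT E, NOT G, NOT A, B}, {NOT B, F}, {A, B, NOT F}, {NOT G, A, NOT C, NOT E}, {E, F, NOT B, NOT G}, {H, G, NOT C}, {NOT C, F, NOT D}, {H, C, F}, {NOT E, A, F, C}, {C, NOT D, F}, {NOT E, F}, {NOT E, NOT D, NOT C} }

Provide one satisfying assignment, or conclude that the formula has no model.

Case F = true:
Case E = false:
Case H = true:
Case C = true:
Unit clause (A) forces A = true.
Case D = false:
Unit clause (B) forces B = true.
Every clause is now satisfied; G is unconstrained.

A: true, B: true, C: true, D: false, E: false, F: true, G: true, H: true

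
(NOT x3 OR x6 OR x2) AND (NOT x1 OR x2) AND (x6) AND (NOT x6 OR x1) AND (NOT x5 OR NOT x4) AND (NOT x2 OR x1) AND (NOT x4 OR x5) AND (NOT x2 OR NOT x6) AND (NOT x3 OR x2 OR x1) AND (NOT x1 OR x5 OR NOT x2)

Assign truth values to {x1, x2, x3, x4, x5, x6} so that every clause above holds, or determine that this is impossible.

UNSATISFIABLE

From the singleton clause (x6), x6 = true.
From the singleton clause (x1), x1 = true.
From the singleton clause (x2), x2 = true.
But (NOT x2) is also a unit clause — contradiction.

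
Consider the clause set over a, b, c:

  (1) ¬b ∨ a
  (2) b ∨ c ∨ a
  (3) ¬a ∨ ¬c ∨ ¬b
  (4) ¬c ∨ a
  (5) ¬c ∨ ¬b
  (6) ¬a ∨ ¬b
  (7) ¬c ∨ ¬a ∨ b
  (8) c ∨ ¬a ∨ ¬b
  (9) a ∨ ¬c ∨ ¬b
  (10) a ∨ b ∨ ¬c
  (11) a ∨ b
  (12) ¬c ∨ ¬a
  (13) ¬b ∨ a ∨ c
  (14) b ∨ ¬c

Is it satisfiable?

Yes, satisfiable

Try b = False.
From the singleton clause (a), a = True.
From the singleton clause (¬c), c = False.
All clauses are satisfied.
A satisfying assignment: a ↦ True,  b ↦ False,  c ↦ False.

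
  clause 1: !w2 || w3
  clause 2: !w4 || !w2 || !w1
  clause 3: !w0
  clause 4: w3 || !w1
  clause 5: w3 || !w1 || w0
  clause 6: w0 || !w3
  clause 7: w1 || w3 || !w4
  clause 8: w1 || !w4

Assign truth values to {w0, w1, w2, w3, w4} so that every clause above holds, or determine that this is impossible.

w0 ↦ false, w1 ↦ false, w2 ↦ false, w3 ↦ false, w4 ↦ false

Unit clause (!w0) forces w0 = false.
Unit clause (!w3) forces w3 = false.
Unit clause (!w2) forces w2 = false.
Unit clause (!w1) forces w1 = false.
Unit clause (!w4) forces w4 = false.
This assignment satisfies each clause.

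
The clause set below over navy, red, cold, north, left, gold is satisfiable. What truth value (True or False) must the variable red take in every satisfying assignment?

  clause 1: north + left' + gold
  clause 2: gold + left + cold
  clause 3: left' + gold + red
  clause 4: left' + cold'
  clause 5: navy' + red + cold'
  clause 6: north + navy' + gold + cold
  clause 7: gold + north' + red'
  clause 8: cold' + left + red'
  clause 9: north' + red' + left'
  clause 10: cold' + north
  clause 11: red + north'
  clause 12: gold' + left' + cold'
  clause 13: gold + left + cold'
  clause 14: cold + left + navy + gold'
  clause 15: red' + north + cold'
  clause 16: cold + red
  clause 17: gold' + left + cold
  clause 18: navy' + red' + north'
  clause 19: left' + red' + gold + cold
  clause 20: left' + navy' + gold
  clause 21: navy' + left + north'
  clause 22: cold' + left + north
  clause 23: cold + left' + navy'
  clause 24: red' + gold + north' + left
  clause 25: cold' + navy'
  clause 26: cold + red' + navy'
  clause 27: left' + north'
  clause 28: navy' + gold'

True

Suppose red = 0.
Unit clause (north') forces north = 0.
Unit clause (cold') forces cold = 0.
Now (cold) is unsatisfied and unit — conflict.
So every satisfying assignment has red = True.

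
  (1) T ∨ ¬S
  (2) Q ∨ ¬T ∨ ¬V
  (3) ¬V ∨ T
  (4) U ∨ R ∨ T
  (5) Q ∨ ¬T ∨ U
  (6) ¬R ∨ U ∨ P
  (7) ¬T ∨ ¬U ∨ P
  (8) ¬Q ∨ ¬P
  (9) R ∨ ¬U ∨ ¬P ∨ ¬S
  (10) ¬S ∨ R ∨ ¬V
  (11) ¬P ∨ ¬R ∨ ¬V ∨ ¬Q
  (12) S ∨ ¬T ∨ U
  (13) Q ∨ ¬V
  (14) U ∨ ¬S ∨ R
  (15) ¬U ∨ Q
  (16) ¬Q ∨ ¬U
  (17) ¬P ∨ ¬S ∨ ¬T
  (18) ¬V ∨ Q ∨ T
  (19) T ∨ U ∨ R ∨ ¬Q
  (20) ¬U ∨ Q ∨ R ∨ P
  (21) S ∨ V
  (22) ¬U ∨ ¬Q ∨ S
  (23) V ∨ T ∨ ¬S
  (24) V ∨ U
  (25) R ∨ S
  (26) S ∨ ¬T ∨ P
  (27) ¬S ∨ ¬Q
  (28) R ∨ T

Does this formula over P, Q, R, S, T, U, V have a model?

Suppose T = True.
Suppose Q = True.
From the singleton clause (¬P), P = False.
From the singleton clause (¬U), U = False.
From the singleton clause (¬R), R = False.
From the singleton clause (S), S = True.
Now (¬S) is unsatisfied and unit — conflict.
So Q must be the other value — set Q = False.
From the singleton clause (¬V), V = False.
From the singleton clause (U), U = True.
Now (¬U) is unsatisfied and unit — conflict.
Neither Q = True nor Q = False works.
So T must be the other value — set T = False.
From the singleton clause (¬S), S = False.
From the singleton clause (¬V), V = False.
Now (V) is unsatisfied and unit — conflict.
Neither T = True nor T = False works.
No assignment satisfies every clause.

No, unsatisfiable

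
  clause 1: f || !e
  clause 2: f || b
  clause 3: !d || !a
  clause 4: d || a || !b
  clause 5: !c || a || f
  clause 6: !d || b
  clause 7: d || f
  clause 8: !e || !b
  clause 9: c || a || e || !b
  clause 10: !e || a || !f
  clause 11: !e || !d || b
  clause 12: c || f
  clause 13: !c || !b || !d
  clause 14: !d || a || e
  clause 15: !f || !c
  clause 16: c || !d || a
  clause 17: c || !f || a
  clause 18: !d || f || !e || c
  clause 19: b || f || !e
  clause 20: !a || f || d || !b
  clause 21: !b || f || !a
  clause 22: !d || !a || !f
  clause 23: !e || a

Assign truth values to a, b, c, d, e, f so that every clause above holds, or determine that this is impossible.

a ↦ true, b ↦ false, c ↦ false, d ↦ false, e ↦ false, f ↦ true

Case f = true:
(!c) alone gives c = false.
(a) alone gives a = true.
(!d) alone gives d = false.
Case e = false:
No clause remains; b is free.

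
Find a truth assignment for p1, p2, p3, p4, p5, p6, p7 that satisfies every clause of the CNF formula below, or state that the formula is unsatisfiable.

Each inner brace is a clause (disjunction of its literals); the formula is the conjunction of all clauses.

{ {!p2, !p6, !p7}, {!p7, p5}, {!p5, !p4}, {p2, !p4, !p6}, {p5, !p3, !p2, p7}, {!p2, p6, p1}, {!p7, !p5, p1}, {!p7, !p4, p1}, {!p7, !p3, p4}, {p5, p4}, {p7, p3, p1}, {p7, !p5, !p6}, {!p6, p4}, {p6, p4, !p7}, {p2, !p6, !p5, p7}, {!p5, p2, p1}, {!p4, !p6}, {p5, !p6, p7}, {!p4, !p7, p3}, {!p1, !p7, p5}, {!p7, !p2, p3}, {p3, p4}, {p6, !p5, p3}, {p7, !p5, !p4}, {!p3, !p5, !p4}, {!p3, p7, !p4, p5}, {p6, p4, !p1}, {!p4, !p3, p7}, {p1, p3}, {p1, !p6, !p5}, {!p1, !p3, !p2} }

p1=true, p2=true, p3=false, p4=true, p5=false, p6=false, p7=false

Suppose p7 = false.
Suppose p5 = false.
Unit clause (p4) forces p4 = true.
Unit clause (!p6) forces p6 = false.
Unit clause (!p3) forces p3 = false.
Unit clause (p1) forces p1 = true.
All clauses hold; p2 can take either value.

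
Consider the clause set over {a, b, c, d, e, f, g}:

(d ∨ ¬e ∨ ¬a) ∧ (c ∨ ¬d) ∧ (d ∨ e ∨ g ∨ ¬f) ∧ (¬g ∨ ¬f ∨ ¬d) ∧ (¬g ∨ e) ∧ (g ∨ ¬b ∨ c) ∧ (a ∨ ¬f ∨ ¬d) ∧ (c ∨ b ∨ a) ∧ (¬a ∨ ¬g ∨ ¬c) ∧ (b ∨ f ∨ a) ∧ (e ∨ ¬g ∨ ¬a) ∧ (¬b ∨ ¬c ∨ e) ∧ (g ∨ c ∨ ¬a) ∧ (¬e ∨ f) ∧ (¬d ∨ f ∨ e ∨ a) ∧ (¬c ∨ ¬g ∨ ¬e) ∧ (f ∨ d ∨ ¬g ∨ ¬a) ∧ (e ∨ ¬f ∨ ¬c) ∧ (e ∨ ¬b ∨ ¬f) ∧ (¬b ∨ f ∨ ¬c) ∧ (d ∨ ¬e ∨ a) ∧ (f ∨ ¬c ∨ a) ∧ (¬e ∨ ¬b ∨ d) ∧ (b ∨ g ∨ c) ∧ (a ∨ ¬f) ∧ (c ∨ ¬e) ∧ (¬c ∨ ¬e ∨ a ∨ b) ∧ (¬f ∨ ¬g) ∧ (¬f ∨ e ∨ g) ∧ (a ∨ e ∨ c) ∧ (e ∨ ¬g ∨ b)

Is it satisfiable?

Case c = True:
Case g = False:
Case b = False:
Case f = False:
The clause (a) is unit, so a = True.
The clause (¬e) is unit, so e = False.
Every clause is now satisfied; d is unconstrained.
A satisfying assignment: a=True,  b=False,  c=True,  d=False,  e=False,  f=False,  g=False.

Satisfiable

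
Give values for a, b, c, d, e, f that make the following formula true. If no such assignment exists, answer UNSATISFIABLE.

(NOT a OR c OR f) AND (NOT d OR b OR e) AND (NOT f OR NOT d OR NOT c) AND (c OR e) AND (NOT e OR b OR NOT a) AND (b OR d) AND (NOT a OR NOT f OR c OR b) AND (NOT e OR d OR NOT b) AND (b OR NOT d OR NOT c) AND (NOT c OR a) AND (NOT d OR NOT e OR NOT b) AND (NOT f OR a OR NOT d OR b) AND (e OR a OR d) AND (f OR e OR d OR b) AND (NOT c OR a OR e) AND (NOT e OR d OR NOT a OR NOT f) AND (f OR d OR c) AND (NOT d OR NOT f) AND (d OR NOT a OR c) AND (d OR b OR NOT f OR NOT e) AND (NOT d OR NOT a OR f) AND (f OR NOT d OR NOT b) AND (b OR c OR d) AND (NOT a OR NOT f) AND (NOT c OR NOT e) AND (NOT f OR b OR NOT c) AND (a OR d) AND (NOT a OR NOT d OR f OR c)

a ↦ false; b ↦ false; c ↦ false; d ↦ true; e ↦ true; f ↦ false

Try c = false.
(e) alone gives e = true.
Try a = false.
(d) alone gives d = true.
(NOT b) alone gives b = false.
(NOT f) alone gives f = false.
Every clause now holds.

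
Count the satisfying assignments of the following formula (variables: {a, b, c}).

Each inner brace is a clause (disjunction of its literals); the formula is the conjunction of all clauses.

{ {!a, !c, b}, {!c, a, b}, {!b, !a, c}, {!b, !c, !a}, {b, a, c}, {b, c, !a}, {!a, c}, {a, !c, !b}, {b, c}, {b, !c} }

1

There are 2^3 = 8 truth assignments over (a, b, c).
Check each against the 10 clauses (columns in the order a, b, c):
  F F F  ✗ fails (b || a || c)
  F F T  ✗ fails (!c || a || b)
  F T F  ✓ satisfies all
  F T T  ✗ fails (a || !c || !b)
  T F F  ✗ fails (b || c || !a)
  T F T  ✗ fails (!a || !c || b)
  T T F  ✗ fails (!b || !a || c)
  T T T  ✗ fails (!b || !c || !a)
1 of the 8 rows is a model.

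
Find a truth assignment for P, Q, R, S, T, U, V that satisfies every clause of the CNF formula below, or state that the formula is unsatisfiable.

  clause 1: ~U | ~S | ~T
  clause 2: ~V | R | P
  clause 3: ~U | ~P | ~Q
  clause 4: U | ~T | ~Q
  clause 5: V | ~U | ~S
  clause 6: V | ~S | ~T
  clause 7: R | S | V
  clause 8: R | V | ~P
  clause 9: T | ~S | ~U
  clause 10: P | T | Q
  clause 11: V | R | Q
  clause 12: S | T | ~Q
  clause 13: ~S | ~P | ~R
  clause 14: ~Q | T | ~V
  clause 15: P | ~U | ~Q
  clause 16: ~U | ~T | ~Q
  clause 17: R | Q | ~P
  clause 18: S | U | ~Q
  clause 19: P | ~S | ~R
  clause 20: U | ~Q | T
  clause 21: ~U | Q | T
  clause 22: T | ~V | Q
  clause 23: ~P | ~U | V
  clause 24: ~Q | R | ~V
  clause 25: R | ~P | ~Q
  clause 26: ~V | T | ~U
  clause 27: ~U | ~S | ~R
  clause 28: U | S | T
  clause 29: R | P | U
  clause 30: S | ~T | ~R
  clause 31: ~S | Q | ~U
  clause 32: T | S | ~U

UNSATISFIABLE

Suppose U = 0.
Suppose T = 0.
Unit clause (~Q) forces Q = 0.
Unit clause (P) forces P = 1.
Unit clause (R) forces R = 1.
Unit clause (~S) forces S = 0.
That conflicts with the unit clause (S).
Undo T and try T = 1.
Unit clause (~Q) forces Q = 0.
Suppose V = 1.
Suppose R = 1.
Unit clause (S) forces S = 1.
Unit clause (~P) forces P = 0.
That conflicts with the unit clause (P).
Undo R and try R = 0.
Unit clause (P) forces P = 1.
That conflicts with the unit clause (~P).
Neither R = 1 nor R = 0 works.
Undo V and try V = 0.
Unit clause (~S) forces S = 0.
Unit clause (R) forces R = 1.
That conflicts with the unit clause (~R).
Neither V = 1 nor V = 0 works.
Neither T = 1 nor T = 0 works.
Undo U and try U = 1.
Suppose S = 0.
Unit clause (T) forces T = 1.
Unit clause (~Q) forces Q = 0.
Unit clause (~R) forces R = 0.
Unit clause (V) forces V = 1.
Unit clause (P) forces P = 1.
That conflicts with the unit clause (~P).
Undo S and try S = 1.
Unit clause (~T) forces T = 0.
That conflicts with the unit clause (T).
Neither S = 1 nor S = 0 works.
Neither U = 1 nor U = 0 works.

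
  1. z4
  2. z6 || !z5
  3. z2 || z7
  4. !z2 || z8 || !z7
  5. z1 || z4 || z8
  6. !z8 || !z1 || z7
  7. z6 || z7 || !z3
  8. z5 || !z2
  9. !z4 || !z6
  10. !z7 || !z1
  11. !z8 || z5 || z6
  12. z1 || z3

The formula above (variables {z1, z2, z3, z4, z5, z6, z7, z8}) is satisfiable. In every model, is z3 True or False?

True

Suppose z3 = false.
Unit clause (z4) forces z4 = true.
Unit clause (!z6) forces z6 = false.
Unit clause (!z5) forces z5 = false.
Unit clause (!z2) forces z2 = false.
Unit clause (z7) forces z7 = true.
Unit clause (!z1) forces z1 = false.
That conflicts with the unit clause (z1).
So every satisfying assignment has z3 = True.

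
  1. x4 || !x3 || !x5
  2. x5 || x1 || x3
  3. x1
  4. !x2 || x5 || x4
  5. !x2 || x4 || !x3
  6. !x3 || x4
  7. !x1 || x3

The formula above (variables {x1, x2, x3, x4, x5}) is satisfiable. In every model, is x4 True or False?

Suppose x4 = false.
Unit clause (x1) forces x1 = true.
Unit clause (!x3) forces x3 = false.
Now (x3) is unsatisfied and unit — conflict.
So every satisfying assignment has x4 = True.

True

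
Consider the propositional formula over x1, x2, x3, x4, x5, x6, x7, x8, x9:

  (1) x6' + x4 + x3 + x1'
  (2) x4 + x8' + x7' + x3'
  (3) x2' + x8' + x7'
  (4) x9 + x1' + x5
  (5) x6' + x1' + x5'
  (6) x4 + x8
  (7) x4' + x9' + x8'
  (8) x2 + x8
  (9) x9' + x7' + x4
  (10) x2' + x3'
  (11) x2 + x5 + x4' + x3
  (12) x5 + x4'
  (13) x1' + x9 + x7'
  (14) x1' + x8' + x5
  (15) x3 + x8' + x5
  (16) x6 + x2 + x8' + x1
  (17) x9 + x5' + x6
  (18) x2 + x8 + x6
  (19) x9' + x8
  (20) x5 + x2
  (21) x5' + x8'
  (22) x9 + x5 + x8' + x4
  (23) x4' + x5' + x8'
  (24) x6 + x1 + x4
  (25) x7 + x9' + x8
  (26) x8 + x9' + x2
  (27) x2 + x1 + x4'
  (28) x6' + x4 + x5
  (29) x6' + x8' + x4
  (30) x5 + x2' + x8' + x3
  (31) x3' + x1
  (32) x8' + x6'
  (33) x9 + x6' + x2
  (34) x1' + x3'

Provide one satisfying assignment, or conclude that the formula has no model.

Case x4 = 1:
From the singleton clause (x5), x5 = 1.
From the singleton clause (x8'), x8 = 0.
From the singleton clause (x2), x2 = 1.
From the singleton clause (x3'), x3 = 0.
From the singleton clause (x9'), x9 = 0.
From the singleton clause (x6), x6 = 1.
From the singleton clause (x1'), x1 = 0.
No clause remains; x7 is free.

x1: 0, x2: 1, x3: 0, x4: 1, x5: 1, x6: 1, x7: 1, x8: 0, x9: 0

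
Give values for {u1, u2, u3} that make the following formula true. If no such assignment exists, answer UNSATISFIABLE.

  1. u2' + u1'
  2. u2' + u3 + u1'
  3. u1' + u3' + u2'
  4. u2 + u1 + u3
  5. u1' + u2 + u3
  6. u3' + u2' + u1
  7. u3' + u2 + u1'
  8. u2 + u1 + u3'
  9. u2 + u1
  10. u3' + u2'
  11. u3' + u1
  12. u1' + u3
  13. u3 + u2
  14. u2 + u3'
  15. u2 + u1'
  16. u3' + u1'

u1: 0,  u2: 1,  u3: 0

Case u2 = 1:
Unit clause (u1') forces u1 = 0.
Unit clause (u3') forces u3 = 0.
This assignment satisfies each clause.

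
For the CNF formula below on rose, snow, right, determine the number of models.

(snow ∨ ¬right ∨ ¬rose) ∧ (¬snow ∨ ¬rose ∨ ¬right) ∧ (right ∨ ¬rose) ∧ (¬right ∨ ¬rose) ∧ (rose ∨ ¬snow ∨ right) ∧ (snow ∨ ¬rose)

There are 2^3 = 8 truth assignments over (rose, snow, right).
Check each against the 6 clauses (columns in the order rose, snow, right):
  F F F  ✓ satisfies all
  F F T  ✓ satisfies all
  F T F  ✗ fails (rose ∨ ¬snow ∨ right)
  F T T  ✓ satisfies all
  T F F  ✗ fails (right ∨ ¬rose)
  T F T  ✗ fails (snow ∨ ¬right ∨ ¬rose)
  T T F  ✗ fails (right ∨ ¬rose)
  T T T  ✗ fails (¬snow ∨ ¬rose ∨ ¬right)
3 of the 8 rows are models.

3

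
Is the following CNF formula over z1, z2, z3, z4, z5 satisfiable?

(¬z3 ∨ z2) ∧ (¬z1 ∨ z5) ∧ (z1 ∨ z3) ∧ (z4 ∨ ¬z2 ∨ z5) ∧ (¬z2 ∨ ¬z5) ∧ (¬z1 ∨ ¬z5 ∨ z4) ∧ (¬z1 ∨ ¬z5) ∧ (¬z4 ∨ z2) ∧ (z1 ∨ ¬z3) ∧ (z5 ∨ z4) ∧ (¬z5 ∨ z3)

Unsatisfiable

Branch on z3: set z3 = False.
Unit clause (z1) forces z1 = True.
Unit clause (z5) forces z5 = True.
Now (¬z5) is unsatisfied and unit — conflict.
Undo z3 and try z3 = True.
Unit clause (z2) forces z2 = True.
Unit clause (¬z5) forces z5 = False.
Unit clause (¬z1) forces z1 = False.
Now (z1) is unsatisfied and unit — conflict.
Both values of z3 lead to a conflict.
No assignment satisfies every clause.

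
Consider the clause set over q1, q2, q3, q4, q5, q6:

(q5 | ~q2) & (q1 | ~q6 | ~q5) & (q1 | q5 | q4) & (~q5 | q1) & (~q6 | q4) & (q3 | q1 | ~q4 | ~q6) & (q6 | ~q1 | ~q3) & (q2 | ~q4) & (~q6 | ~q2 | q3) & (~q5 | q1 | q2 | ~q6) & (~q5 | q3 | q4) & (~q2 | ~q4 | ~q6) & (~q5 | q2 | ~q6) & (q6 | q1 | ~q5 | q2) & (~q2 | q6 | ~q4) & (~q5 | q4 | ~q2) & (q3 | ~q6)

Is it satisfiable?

Suppose q5 = 0.
Unit clause (~q2) forces q2 = 0.
Unit clause (~q4) forces q4 = 0.
Unit clause (q1) forces q1 = 1.
Unit clause (~q6) forces q6 = 0.
Unit clause (~q3) forces q3 = 0.
This assignment satisfies each clause.
A satisfying assignment: q1=1; q2=0; q3=0; q4=0; q5=0; q6=0.

Yes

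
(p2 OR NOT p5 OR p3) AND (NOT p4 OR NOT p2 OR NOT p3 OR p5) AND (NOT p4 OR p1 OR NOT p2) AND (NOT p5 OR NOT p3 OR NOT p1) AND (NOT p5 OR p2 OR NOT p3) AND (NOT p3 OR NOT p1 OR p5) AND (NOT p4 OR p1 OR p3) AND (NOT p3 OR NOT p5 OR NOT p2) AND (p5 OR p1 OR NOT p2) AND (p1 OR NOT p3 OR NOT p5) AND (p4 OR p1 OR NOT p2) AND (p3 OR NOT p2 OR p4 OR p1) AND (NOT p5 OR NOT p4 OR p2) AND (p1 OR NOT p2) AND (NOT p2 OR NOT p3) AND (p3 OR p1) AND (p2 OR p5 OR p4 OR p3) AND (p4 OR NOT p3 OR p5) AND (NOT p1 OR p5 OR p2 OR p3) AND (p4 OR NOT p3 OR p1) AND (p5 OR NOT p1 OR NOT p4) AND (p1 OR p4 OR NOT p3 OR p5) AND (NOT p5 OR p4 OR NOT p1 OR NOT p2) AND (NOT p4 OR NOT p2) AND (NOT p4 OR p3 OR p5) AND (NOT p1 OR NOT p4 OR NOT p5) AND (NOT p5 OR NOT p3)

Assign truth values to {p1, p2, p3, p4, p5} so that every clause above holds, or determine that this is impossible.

Try p1 = false.
Unit clause (NOT p2) forces p2 = false.
Unit clause (p3) forces p3 = true.
Unit clause (NOT p5) forces p5 = false.
Unit clause (p4) forces p4 = true.
All clauses are satisfied.

p1: false, p2: false, p3: true, p4: true, p5: false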